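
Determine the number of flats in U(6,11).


Flats of U(6,11): every subset of size < 6 is a flat, plus E itself.
Count = (11 choose 0) + (11 choose 1) + (11 choose 2) + (11 choose 3) + (11 choose 4) + (11 choose 5) + 1
     = 1 + 11 + 55 + 165 + 330 + 462 + 1
     = 1025.

1025


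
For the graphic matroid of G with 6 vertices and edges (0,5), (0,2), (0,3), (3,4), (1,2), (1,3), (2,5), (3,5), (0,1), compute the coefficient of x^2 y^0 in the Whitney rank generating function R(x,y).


R(x,y) = sum over A in 2^E of x^(r(E)-r(A)) * y^(|A|-r(A)).
G has 6 vertices, 9 edges. r(E) = 5.
Enumerate all 2^9 = 512 subsets.
Count subsets with r(E)-r(A)=2 and |A|-r(A)=0: 80.

80


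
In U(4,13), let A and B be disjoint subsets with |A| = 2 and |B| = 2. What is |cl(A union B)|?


|A union B| = 2 + 2 = 4 (disjoint).
In U(4,13), cl(S) = S if |S| < 4, else cl(S) = E.
Since 4 >= 4, cl(A union B) = E.
|cl(A union B)| = 13.

13


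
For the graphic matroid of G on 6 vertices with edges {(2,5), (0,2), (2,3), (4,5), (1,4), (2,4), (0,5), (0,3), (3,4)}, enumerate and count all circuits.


A circuit in a graphic matroid = edge set of a simple cycle.
G has 6 vertices and 9 edges.
Enumerating all minimal edge subsets forming cycles...
Total circuits found: 13.

13


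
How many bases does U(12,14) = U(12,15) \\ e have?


Deleting e from U(12,15) gives U(12,14) since n > r.
Bases of U(12,14) = C(14,12) = 14! / (12! * 2!) = 91.

91


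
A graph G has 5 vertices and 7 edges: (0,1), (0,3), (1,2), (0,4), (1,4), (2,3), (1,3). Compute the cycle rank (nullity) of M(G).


Cycle rank (nullity) = |E| - r(M) = |E| - (|V| - c).
|E| = 7, |V| = 5, c = 1.
Nullity = 7 - (5 - 1) = 7 - 4 = 3.

3


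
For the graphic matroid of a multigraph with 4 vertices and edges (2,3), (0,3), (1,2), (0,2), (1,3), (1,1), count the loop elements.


In a graphic matroid, a loop is a self-loop edge (u,u) with rank 0.
Examining all 6 edges for self-loops...
Self-loops found: (1,1)
Number of loops = 1.

1


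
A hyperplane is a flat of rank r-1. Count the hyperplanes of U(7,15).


Hyperplanes of U(7,15) are flats of rank 6.
In a uniform matroid, these are exactly the (6)-element subsets.
Count = C(15,6) = 15! / (6! * 9!) = 5005.

5005


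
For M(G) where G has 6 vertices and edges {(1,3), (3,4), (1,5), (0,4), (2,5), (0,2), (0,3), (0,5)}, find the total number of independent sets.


An independent set in a graphic matroid is an acyclic edge subset.
G has 6 vertices and 8 edges.
Enumerate all 2^8 = 256 subsets, checking for acyclicity.
Total independent sets = 180.

180


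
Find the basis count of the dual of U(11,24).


The dual of U(r,n) is U(n-r, n) = U(13,24).
Bases of U(13,24) are all (13)-element subsets.
|B(M*)| = C(24,13) = 24! / (13! * 11!) = 2496144.

2496144


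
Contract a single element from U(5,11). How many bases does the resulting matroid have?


Contracting e from U(5,11) gives U(4,10).
Bases of U(4,10) = C(10,4) = 10! / (4! * 6!) = 210.

210


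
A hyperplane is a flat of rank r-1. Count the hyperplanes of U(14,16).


Hyperplanes of U(14,16) are flats of rank 13.
In a uniform matroid, these are exactly the (13)-element subsets.
Count = (16 choose 13) = 560.

560


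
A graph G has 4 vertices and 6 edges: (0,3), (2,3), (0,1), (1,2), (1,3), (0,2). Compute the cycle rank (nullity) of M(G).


Cycle rank (nullity) = |E| - r(M) = |E| - (|V| - c).
|E| = 6, |V| = 4, c = 1.
Nullity = 6 - (4 - 1) = 6 - 3 = 3.

3


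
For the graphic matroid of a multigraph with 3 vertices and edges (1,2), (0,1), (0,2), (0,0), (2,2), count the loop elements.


In a graphic matroid, a loop is a self-loop edge (u,u) with rank 0.
Examining all 5 edges for self-loops...
Self-loops found: (0,0), (2,2)
Number of loops = 2.

2


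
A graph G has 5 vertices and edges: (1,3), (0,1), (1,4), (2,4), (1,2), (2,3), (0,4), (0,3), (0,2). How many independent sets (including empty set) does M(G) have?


An independent set in a graphic matroid is an acyclic edge subset.
G has 5 vertices and 9 edges.
Enumerate all 2^9 = 512 subsets, checking for acyclicity.
Total independent sets = 198.

198


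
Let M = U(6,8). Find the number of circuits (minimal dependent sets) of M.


In U(6,8), circuits are the (7)-element subsets.
Any set of 7 elements is dependent, and removing any one element gives
an independent set of size 6, so it is a minimal dependent set.
Number of circuits = C(8,7) = 8! / (7! * 1!) = 8.

8


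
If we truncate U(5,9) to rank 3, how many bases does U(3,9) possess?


Truncating U(5,9) to rank 3 gives U(3,9).
Bases of U(3,9) are all 3-element subsets of 9 elements.
Number of bases = C(9,3) = 9! / (3! * 6!) = 84.

84


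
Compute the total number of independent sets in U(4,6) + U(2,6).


For a direct sum, |I(M1+M2)| = |I(M1)| * |I(M2)|.
|I(U(4,6))| = sum C(6,k) for k=0..4 = 57.
|I(U(2,6))| = sum C(6,k) for k=0..2 = 22.
Total = 57 * 22 = 1254.

1254


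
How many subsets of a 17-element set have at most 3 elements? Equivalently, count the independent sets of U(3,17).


Independent sets of U(3,17) are all subsets of size <= 3.
Count = (17 choose 0) + (17 choose 1) + (17 choose 2) + (17 choose 3)
     = 1 + 17 + 136 + 680
     = 834.

834


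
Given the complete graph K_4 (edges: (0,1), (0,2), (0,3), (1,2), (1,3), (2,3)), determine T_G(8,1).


T(K_4; x,y) = x^3 + 3x^2 + 4xy + 2x + y^3 + 3y^2 + 2y.
Substituting x=8, y=1:
= 512 + 192 + 32 + 16 + 1 + 3 + 2
= 758.

758


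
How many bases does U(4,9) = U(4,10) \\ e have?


Deleting e from U(4,10) gives U(4,9) since n > r.
Bases of U(4,9) = (9 choose 4) = 126.

126


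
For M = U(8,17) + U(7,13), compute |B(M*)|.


(M1+M2)* = M1* + M2*.
M1* = U(9,17), bases: C(17,9) = 24310.
M2* = U(6,13), bases: C(13,6) = 1716.
|B(M*)| = 24310 * 1716 = 41715960.

41715960


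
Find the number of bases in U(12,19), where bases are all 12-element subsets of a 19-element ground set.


Bases of U(12,19) are all 12-element subsets of the 19-element ground set.
Number of bases = C(19,12).
C(19,12) = 19! / (12! * 7!) = 50388.

50388


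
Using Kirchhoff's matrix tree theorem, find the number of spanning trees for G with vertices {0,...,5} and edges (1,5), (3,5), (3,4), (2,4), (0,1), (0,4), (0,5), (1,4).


By Kirchhoff's matrix tree theorem, the number of spanning trees equals
the determinant of any cofactor of the Laplacian matrix L.
G has 6 vertices and 8 edges.
Computing the (5 x 5) cofactor determinant gives 24.

24


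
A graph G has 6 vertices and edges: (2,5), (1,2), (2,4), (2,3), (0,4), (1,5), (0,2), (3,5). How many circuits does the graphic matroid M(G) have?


A circuit in a graphic matroid = edge set of a simple cycle.
G has 6 vertices and 8 edges.
Enumerating all minimal edge subsets forming cycles...
Total circuits found: 4.

4


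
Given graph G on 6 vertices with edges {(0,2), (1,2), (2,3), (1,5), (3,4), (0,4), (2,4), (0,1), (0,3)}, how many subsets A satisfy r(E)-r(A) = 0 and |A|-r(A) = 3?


R(x,y) = sum over A in 2^E of x^(r(E)-r(A)) * y^(|A|-r(A)).
G has 6 vertices, 9 edges. r(E) = 5.
Enumerate all 2^9 = 512 subsets.
Count subsets with r(E)-r(A)=0 and |A|-r(A)=3: 8.

8


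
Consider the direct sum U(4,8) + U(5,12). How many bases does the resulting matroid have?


Bases of a direct sum M1 + M2: |B| = |B(M1)| * |B(M2)|.
|B(U(4,8))| = C(8,4) = 70.
|B(U(5,12))| = C(12,5) = 792.
Total bases = 70 * 792 = 55440.

55440


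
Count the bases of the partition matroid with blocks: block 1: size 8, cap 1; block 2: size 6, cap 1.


A basis picks exactly ci elements from block i.
Number of bases = product of C(|Si|, ci).
= C(8,1) * C(6,1)
= 8 * 6
= 48.

48


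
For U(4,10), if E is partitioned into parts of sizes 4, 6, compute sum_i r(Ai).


r(Ai) = min(|Ai|, 4) for each part.
Sum = min(4,4) + min(6,4)
    = 4 + 4
    = 8.

8


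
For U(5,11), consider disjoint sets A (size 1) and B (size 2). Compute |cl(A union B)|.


|A union B| = 1 + 2 = 3 (disjoint).
In U(5,11), cl(S) = S if |S| < 5, else cl(S) = E.
Since 3 < 5, cl(A union B) = A union B.
|cl(A union B)| = 3.

3


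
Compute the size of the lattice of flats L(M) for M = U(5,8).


Flats of U(5,8): every subset of size < 5 is a flat, plus E itself.
Count = C(8,0) + C(8,1) + C(8,2) + C(8,3) + C(8,4) + 1
     = 1 + 8 + 28 + 56 + 70 + 1
     = 164.

164


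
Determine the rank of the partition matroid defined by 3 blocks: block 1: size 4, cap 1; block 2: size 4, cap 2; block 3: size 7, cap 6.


Rank of a partition matroid = sum of min(|Si|, ci) for each block.
= min(4,1) + min(4,2) + min(7,6)
= 1 + 2 + 6
= 9.

9


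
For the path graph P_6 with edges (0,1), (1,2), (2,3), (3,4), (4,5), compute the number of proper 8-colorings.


P(P_6, k) = k * (k-1)^(5).
P(8) = 8 * 7^5 = 8 * 16807 = 134456.

134456


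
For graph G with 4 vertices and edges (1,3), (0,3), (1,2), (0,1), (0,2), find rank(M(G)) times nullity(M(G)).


r(M) = |V| - c = 4 - 1 = 3.
nullity = |E| - r(M) = 5 - 3 = 2.
Product = 3 * 2 = 6.

6


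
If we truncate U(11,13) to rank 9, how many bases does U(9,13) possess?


Truncating U(11,13) to rank 9 gives U(9,13).
Bases of U(9,13) are all 9-element subsets of 13 elements.
Number of bases = (13 choose 9) = 715.

715


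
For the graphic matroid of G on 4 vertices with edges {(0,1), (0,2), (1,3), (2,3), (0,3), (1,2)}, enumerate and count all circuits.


A circuit in a graphic matroid = edge set of a simple cycle.
G has 4 vertices and 6 edges.
Enumerating all minimal edge subsets forming cycles...
Total circuits found: 7.

7


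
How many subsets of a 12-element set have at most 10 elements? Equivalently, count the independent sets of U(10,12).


Independent sets of U(10,12) are all subsets of size <= 10.
Count = C(12,0) + C(12,1) + C(12,2) + C(12,3) + C(12,4) + C(12,5) + C(12,6) + C(12,7) + C(12,8) + C(12,9) + C(12,10)
     = 1 + 12 + 66 + 220 + 495 + 792 + 924 + 792 + 495 + 220 + 66
     = 4083.

4083


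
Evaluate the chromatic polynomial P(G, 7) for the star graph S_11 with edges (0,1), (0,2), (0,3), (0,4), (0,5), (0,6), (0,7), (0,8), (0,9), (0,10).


P(tree, k) = k * (k-1)^(10) for any tree on 11 vertices.
P(7) = 7 * 6^10 = 7 * 60466176 = 423263232.

423263232


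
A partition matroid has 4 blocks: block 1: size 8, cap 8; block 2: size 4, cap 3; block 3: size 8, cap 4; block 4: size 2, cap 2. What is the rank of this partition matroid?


Rank of a partition matroid = sum of min(|Si|, ci) for each block.
= min(8,8) + min(4,3) + min(8,4) + min(2,2)
= 8 + 3 + 4 + 2
= 17.

17


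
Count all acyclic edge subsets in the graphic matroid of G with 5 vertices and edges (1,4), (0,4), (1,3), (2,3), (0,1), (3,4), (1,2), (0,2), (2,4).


An independent set in a graphic matroid is an acyclic edge subset.
G has 5 vertices and 9 edges.
Enumerate all 2^9 = 512 subsets, checking for acyclicity.
Total independent sets = 198.

198


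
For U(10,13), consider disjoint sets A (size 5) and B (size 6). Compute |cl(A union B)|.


|A union B| = 5 + 6 = 11 (disjoint).
In U(10,13), cl(S) = S if |S| < 10, else cl(S) = E.
Since 11 >= 10, cl(A union B) = E.
|cl(A union B)| = 13.

13


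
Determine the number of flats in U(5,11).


Flats of U(5,11): every subset of size < 5 is a flat, plus E itself.
Count = C(11,0) + C(11,1) + C(11,2) + C(11,3) + C(11,4) + 1
     = 1 + 11 + 55 + 165 + 330 + 1
     = 563.

563


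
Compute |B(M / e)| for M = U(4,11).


Contracting e from U(4,11) gives U(3,10).
Bases of U(3,10) = (10 choose 3) = 120.

120


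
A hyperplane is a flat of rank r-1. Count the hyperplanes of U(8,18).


Hyperplanes of U(8,18) are flats of rank 7.
In a uniform matroid, these are exactly the (7)-element subsets.
Count = (18 choose 7) = 31824.

31824


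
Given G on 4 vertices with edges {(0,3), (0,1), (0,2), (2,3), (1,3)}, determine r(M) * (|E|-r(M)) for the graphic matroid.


r(M) = |V| - c = 4 - 1 = 3.
nullity = |E| - r(M) = 5 - 3 = 2.
Product = 3 * 2 = 6.

6


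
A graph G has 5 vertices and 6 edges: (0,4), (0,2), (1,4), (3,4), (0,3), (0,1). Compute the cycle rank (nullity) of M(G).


Cycle rank (nullity) = |E| - r(M) = |E| - (|V| - c).
|E| = 6, |V| = 5, c = 1.
Nullity = 6 - (5 - 1) = 6 - 4 = 2.

2


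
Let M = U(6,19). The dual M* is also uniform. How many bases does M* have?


The dual of U(r,n) is U(n-r, n) = U(13,19).
Bases of U(13,19) are all (13)-element subsets.
|B(M*)| = C(19,13) = 19! / (13! * 6!) = 27132.

27132


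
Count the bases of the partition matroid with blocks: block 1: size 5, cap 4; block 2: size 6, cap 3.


A basis picks exactly ci elements from block i.
Number of bases = product of C(|Si|, ci).
= C(5,4) * C(6,3)
= 5 * 20
= 100.

100


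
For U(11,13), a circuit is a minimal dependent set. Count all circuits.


In U(11,13), circuits are the (12)-element subsets.
Any set of 12 elements is dependent, and removing any one element gives
an independent set of size 11, so it is a minimal dependent set.
Number of circuits = C(13,12) = 13! / (12! * 1!) = 13.

13


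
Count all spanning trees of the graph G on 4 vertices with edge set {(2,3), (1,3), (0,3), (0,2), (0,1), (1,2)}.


By Kirchhoff's matrix tree theorem, the number of spanning trees equals
the determinant of any cofactor of the Laplacian matrix L.
G has 4 vertices and 6 edges.
Computing the (3 x 3) cofactor determinant gives 16.

16


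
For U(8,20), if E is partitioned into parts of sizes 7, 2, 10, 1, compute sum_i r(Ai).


r(Ai) = min(|Ai|, 8) for each part.
Sum = min(7,8) + min(2,8) + min(10,8) + min(1,8)
    = 7 + 2 + 8 + 1
    = 18.

18


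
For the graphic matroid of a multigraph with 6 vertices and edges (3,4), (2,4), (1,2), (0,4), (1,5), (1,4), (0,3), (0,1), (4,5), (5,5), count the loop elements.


In a graphic matroid, a loop is a self-loop edge (u,u) with rank 0.
Examining all 10 edges for self-loops...
Self-loops found: (5,5)
Number of loops = 1.

1


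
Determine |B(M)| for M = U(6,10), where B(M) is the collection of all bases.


Bases of U(6,10) are all 6-element subsets of the 10-element ground set.
Number of bases = C(10,6).
(10 choose 6) = 210.

210


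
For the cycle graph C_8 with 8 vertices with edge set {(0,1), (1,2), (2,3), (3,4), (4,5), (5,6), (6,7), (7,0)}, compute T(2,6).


T(C_8; x,y) = x + x^2 + ... + x^(7) + y.
T(2,6) = 2^1 + 2^2 + 2^3 + 2^4 + 2^5 + 2^6 + 2^7 + 6
= 2 + 4 + 8 + 16 + 32 + 64 + 128 + 6
= 260.

260


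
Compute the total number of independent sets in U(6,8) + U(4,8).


For a direct sum, |I(M1+M2)| = |I(M1)| * |I(M2)|.
|I(U(6,8))| = sum C(8,k) for k=0..6 = 247.
|I(U(4,8))| = sum C(8,k) for k=0..4 = 163.
Total = 247 * 163 = 40261.

40261


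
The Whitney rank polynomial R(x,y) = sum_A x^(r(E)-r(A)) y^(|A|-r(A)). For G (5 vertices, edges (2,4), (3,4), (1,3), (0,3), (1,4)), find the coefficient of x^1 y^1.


R(x,y) = sum over A in 2^E of x^(r(E)-r(A)) * y^(|A|-r(A)).
G has 5 vertices, 5 edges. r(E) = 4.
Enumerate all 2^5 = 32 subsets.
Count subsets with r(E)-r(A)=1 and |A|-r(A)=1: 2.

2


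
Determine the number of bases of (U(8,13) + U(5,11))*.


(M1+M2)* = M1* + M2*.
M1* = U(5,13), bases: C(13,5) = 1287.
M2* = U(6,11), bases: C(11,6) = 462.
|B(M*)| = 1287 * 462 = 594594.

594594


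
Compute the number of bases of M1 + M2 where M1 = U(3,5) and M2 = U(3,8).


Bases of a direct sum M1 + M2: |B| = |B(M1)| * |B(M2)|.
|B(U(3,5))| = C(5,3) = 10.
|B(U(3,8))| = C(8,3) = 56.
Total bases = 10 * 56 = 560.

560


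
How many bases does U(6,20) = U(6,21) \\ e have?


Deleting e from U(6,21) gives U(6,20) since n > r.
Bases of U(6,20) = C(20,6) = 38760.

38760


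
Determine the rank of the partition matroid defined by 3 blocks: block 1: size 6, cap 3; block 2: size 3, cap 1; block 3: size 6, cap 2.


Rank of a partition matroid = sum of min(|Si|, ci) for each block.
= min(6,3) + min(3,1) + min(6,2)
= 3 + 1 + 2
= 6.

6


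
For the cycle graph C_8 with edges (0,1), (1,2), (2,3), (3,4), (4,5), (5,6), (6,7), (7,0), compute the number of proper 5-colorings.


P(C_8, k) = (k-1)^8 + (-1)^8*(k-1).
P(5) = (4)^8 + 4
= 65536 + 4 = 65540.

65540


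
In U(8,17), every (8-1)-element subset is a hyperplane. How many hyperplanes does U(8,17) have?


Hyperplanes of U(8,17) are flats of rank 7.
In a uniform matroid, these are exactly the (7)-element subsets.
Count = C(17,7) = 19448.

19448


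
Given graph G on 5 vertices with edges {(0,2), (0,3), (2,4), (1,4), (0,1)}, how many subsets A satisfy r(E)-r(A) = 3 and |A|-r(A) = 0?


R(x,y) = sum over A in 2^E of x^(r(E)-r(A)) * y^(|A|-r(A)).
G has 5 vertices, 5 edges. r(E) = 4.
Enumerate all 2^5 = 32 subsets.
Count subsets with r(E)-r(A)=3 and |A|-r(A)=0: 5.

5


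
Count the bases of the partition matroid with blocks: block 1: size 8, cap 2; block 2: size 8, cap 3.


A basis picks exactly ci elements from block i.
Number of bases = product of C(|Si|, ci).
= C(8,2) * C(8,3)
= 28 * 56
= 1568.

1568


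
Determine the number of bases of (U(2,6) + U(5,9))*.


(M1+M2)* = M1* + M2*.
M1* = U(4,6), bases: C(6,4) = 15.
M2* = U(4,9), bases: C(9,4) = 126.
|B(M*)| = 15 * 126 = 1890.

1890


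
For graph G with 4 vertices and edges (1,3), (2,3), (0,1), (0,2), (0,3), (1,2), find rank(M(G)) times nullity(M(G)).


r(M) = |V| - c = 4 - 1 = 3.
nullity = |E| - r(M) = 6 - 3 = 3.
Product = 3 * 3 = 9.

9


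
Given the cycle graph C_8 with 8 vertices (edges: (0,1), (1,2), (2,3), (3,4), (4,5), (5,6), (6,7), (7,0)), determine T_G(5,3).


T(C_8; x,y) = x + x^2 + ... + x^(7) + y.
T(5,3) = 5^1 + 5^2 + 5^3 + 5^4 + 5^5 + 5^6 + 5^7 + 3
= 5 + 25 + 125 + 625 + 3125 + 15625 + 78125 + 3
= 97658.

97658


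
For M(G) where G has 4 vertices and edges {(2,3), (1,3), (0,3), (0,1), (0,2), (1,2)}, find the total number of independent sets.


An independent set in a graphic matroid is an acyclic edge subset.
G has 4 vertices and 6 edges.
Enumerate all 2^6 = 64 subsets, checking for acyclicity.
Total independent sets = 38.

38


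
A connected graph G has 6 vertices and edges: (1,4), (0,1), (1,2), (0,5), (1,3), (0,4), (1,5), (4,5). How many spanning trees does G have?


By Kirchhoff's matrix tree theorem, the number of spanning trees equals
the determinant of any cofactor of the Laplacian matrix L.
G has 6 vertices and 8 edges.
Computing the (5 x 5) cofactor determinant gives 16.

16


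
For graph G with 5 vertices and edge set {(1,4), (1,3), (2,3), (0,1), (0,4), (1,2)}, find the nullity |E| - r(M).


Cycle rank (nullity) = |E| - r(M) = |E| - (|V| - c).
|E| = 6, |V| = 5, c = 1.
Nullity = 6 - (5 - 1) = 6 - 4 = 2.

2


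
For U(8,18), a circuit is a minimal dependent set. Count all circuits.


In U(8,18), circuits are the (9)-element subsets.
Any set of 9 elements is dependent, and removing any one element gives
an independent set of size 8, so it is a minimal dependent set.
Number of circuits = C(18,9) = 18! / (9! * 9!) = 48620.

48620


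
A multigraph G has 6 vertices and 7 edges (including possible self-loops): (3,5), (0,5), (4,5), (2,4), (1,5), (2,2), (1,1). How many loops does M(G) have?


In a graphic matroid, a loop is a self-loop edge (u,u) with rank 0.
Examining all 7 edges for self-loops...
Self-loops found: (2,2), (1,1)
Number of loops = 2.

2


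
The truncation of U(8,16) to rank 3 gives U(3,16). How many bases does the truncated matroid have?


Truncating U(8,16) to rank 3 gives U(3,16).
Bases of U(3,16) are all 3-element subsets of 16 elements.
Number of bases = C(16,3) = 16! / (3! * 13!) = 560.

560


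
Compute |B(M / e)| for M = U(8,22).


Contracting e from U(8,22) gives U(7,21).
Bases of U(7,21) = C(21,7) = 116280.

116280


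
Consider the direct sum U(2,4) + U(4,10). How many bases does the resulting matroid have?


Bases of a direct sum M1 + M2: |B| = |B(M1)| * |B(M2)|.
|B(U(2,4))| = C(4,2) = 6.
|B(U(4,10))| = C(10,4) = 210.
Total bases = 6 * 210 = 1260.

1260


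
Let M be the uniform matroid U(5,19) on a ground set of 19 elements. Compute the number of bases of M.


Bases of U(5,19) are all 5-element subsets of the 19-element ground set.
Number of bases = C(19,5).
C(19,5) = 11628.

11628


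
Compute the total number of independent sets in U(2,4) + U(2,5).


For a direct sum, |I(M1+M2)| = |I(M1)| * |I(M2)|.
|I(U(2,4))| = sum C(4,k) for k=0..2 = 11.
|I(U(2,5))| = sum C(5,k) for k=0..2 = 16.
Total = 11 * 16 = 176.

176


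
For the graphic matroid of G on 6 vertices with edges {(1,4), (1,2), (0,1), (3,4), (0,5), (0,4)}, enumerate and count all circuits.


A circuit in a graphic matroid = edge set of a simple cycle.
G has 6 vertices and 6 edges.
Enumerating all minimal edge subsets forming cycles...
Total circuits found: 1.

1


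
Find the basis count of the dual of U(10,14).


The dual of U(r,n) is U(n-r, n) = U(4,14).
Bases of U(4,14) are all (4)-element subsets.
|B(M*)| = (14 choose 4) = 1001.

1001


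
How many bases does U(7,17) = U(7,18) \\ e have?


Deleting e from U(7,18) gives U(7,17) since n > r.
Bases of U(7,17) = C(17,7) = 17! / (7! * 10!) = 19448.

19448


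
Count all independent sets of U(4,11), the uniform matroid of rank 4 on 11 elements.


Independent sets of U(4,11) are all subsets of size <= 4.
Count = (11 choose 0) + (11 choose 1) + (11 choose 2) + (11 choose 3) + (11 choose 4)
     = 1 + 11 + 55 + 165 + 330
     = 562.

562


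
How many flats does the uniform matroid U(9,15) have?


Flats of U(9,15): every subset of size < 9 is a flat, plus E itself.
Count = (15 choose 0) + (15 choose 1) + (15 choose 2) + (15 choose 3) + (15 choose 4) + (15 choose 5) + (15 choose 6) + (15 choose 7) + (15 choose 8) + 1
     = 1 + 15 + 105 + 455 + 1365 + 3003 + 5005 + 6435 + 6435 + 1
     = 22820.

22820


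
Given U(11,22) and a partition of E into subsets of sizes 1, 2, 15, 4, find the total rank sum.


r(Ai) = min(|Ai|, 11) for each part.
Sum = min(1,11) + min(2,11) + min(15,11) + min(4,11)
    = 1 + 2 + 11 + 4
    = 18.

18


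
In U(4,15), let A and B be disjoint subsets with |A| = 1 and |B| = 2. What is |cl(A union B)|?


|A union B| = 1 + 2 = 3 (disjoint).
In U(4,15), cl(S) = S if |S| < 4, else cl(S) = E.
Since 3 < 4, cl(A union B) = A union B.
|cl(A union B)| = 3.

3


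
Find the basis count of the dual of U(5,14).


The dual of U(r,n) is U(n-r, n) = U(9,14).
Bases of U(9,14) are all (9)-element subsets.
|B(M*)| = C(14,9) = 14! / (9! * 5!) = 2002.

2002


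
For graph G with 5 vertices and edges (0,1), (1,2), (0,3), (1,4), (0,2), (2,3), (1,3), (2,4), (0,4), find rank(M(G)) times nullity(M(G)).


r(M) = |V| - c = 5 - 1 = 4.
nullity = |E| - r(M) = 9 - 4 = 5.
Product = 4 * 5 = 20.

20


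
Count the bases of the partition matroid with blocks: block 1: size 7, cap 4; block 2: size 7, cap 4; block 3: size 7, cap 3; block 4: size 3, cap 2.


A basis picks exactly ci elements from block i.
Number of bases = product of C(|Si|, ci).
= C(7,4) * C(7,4) * C(7,3) * C(3,2)
= 35 * 35 * 35 * 3
= 128625.

128625


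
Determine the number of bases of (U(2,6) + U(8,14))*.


(M1+M2)* = M1* + M2*.
M1* = U(4,6), bases: C(6,4) = 15.
M2* = U(6,14), bases: C(14,6) = 3003.
|B(M*)| = 15 * 3003 = 45045.

45045


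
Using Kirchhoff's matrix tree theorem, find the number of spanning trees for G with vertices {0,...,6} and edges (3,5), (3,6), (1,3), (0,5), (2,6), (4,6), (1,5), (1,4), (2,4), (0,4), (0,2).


By Kirchhoff's matrix tree theorem, the number of spanning trees equals
the determinant of any cofactor of the Laplacian matrix L.
G has 7 vertices and 11 edges.
Computing the (6 x 6) cofactor determinant gives 209.

209


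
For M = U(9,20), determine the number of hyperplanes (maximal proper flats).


Hyperplanes of U(9,20) are flats of rank 8.
In a uniform matroid, these are exactly the (8)-element subsets.
Count = (20 choose 8) = 125970.

125970


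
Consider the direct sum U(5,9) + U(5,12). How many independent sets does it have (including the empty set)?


For a direct sum, |I(M1+M2)| = |I(M1)| * |I(M2)|.
|I(U(5,9))| = sum C(9,k) for k=0..5 = 382.
|I(U(5,12))| = sum C(12,k) for k=0..5 = 1586.
Total = 382 * 1586 = 605852.

605852


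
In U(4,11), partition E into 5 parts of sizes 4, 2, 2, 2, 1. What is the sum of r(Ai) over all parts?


r(Ai) = min(|Ai|, 4) for each part.
Sum = min(4,4) + min(2,4) + min(2,4) + min(2,4) + min(1,4)
    = 4 + 2 + 2 + 2 + 1
    = 11.

11


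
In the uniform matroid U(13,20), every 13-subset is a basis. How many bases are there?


Bases of U(13,20) are all 13-element subsets of the 20-element ground set.
Number of bases = C(20,13).
C(20,13) = 77520.

77520


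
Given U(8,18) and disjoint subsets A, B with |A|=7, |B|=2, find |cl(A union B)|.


|A union B| = 7 + 2 = 9 (disjoint).
In U(8,18), cl(S) = S if |S| < 8, else cl(S) = E.
Since 9 >= 8, cl(A union B) = E.
|cl(A union B)| = 18.

18


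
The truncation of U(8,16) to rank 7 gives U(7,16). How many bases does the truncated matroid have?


Truncating U(8,16) to rank 7 gives U(7,16).
Bases of U(7,16) are all 7-element subsets of 16 elements.
Number of bases = C(16,7) = 11440.

11440


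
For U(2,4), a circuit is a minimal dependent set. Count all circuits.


In U(2,4), circuits are the (3)-element subsets.
Any set of 3 elements is dependent, and removing any one element gives
an independent set of size 2, so it is a minimal dependent set.
Number of circuits = C(4,3) = 4! / (3! * 1!) = 4.

4


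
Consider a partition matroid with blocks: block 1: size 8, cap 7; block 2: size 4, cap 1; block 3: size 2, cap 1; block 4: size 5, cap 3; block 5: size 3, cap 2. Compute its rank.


Rank of a partition matroid = sum of min(|Si|, ci) for each block.
= min(8,7) + min(4,1) + min(2,1) + min(5,3) + min(3,2)
= 7 + 1 + 1 + 3 + 2
= 14.

14


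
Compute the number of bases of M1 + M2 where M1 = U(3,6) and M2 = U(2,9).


Bases of a direct sum M1 + M2: |B| = |B(M1)| * |B(M2)|.
|B(U(3,6))| = C(6,3) = 20.
|B(U(2,9))| = C(9,2) = 36.
Total bases = 20 * 36 = 720.

720


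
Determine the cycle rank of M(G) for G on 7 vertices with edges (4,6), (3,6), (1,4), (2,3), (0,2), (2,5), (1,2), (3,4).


Cycle rank (nullity) = |E| - r(M) = |E| - (|V| - c).
|E| = 8, |V| = 7, c = 1.
Nullity = 8 - (7 - 1) = 8 - 6 = 2.

2


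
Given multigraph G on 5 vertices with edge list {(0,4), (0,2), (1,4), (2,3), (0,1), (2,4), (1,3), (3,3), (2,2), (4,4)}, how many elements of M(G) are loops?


In a graphic matroid, a loop is a self-loop edge (u,u) with rank 0.
Examining all 10 edges for self-loops...
Self-loops found: (3,3), (2,2), (4,4)
Number of loops = 3.

3


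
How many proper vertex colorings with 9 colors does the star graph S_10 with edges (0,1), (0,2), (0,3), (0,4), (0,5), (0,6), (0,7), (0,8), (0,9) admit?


P(tree, k) = k * (k-1)^(9) for any tree on 10 vertices.
P(9) = 9 * 8^9 = 9 * 134217728 = 1207959552.

1207959552


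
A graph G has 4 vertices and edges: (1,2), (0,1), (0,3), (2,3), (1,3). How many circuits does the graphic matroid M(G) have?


A circuit in a graphic matroid = edge set of a simple cycle.
G has 4 vertices and 5 edges.
Enumerating all minimal edge subsets forming cycles...
Total circuits found: 3.

3


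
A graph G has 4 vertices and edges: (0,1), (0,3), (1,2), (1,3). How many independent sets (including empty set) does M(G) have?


An independent set in a graphic matroid is an acyclic edge subset.
G has 4 vertices and 4 edges.
Enumerate all 2^4 = 16 subsets, checking for acyclicity.
Total independent sets = 14.

14


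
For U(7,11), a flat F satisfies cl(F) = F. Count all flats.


Flats of U(7,11): every subset of size < 7 is a flat, plus E itself.
Count = C(11,0) + C(11,1) + C(11,2) + C(11,3) + C(11,4) + C(11,5) + C(11,6) + 1
     = 1 + 11 + 55 + 165 + 330 + 462 + 462 + 1
     = 1487.

1487


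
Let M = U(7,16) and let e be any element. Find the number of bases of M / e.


Contracting e from U(7,16) gives U(6,15).
Bases of U(6,15) = C(15,6) = 15! / (6! * 9!) = 5005.

5005


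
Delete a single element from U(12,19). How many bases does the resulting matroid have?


Deleting e from U(12,19) gives U(12,18) since n > r.
Bases of U(12,18) = (18 choose 12) = 18564.

18564


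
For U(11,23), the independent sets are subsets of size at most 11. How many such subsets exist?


Independent sets of U(11,23) are all subsets of size <= 11.
Count = (23 choose 0) + (23 choose 1) + (23 choose 2) + (23 choose 3) + (23 choose 4) + (23 choose 5) + (23 choose 6) + (23 choose 7) + (23 choose 8) + (23 choose 9) + (23 choose 10) + (23 choose 11)
     = 1 + 23 + 253 + 1771 + 8855 + 33649 + 100947 + 245157 + 490314 + 817190 + 1144066 + 1352078
     = 4194304.

4194304


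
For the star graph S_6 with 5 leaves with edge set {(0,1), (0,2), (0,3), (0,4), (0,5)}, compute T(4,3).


A star on 6 vertices is a tree with 5 edges.
T(x,y) = x^(5) for any tree.
T(4,3) = 4^5 = 1024.

1024


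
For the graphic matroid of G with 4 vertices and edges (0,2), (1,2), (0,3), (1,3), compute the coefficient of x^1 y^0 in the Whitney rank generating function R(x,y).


R(x,y) = sum over A in 2^E of x^(r(E)-r(A)) * y^(|A|-r(A)).
G has 4 vertices, 4 edges. r(E) = 3.
Enumerate all 2^4 = 16 subsets.
Count subsets with r(E)-r(A)=1 and |A|-r(A)=0: 6.

6


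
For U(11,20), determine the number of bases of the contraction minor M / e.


Contracting e from U(11,20) gives U(10,19).
Bases of U(10,19) = (19 choose 10) = 92378.

92378


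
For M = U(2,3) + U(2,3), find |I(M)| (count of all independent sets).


For a direct sum, |I(M1+M2)| = |I(M1)| * |I(M2)|.
|I(U(2,3))| = sum C(3,k) for k=0..2 = 7.
|I(U(2,3))| = sum C(3,k) for k=0..2 = 7.
Total = 7 * 7 = 49.

49


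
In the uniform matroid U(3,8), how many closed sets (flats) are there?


Flats of U(3,8): every subset of size < 3 is a flat, plus E itself.
Count = C(8,0) + C(8,1) + C(8,2) + 1
     = 1 + 8 + 28 + 1
     = 38.

38


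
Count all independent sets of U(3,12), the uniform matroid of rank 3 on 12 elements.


Independent sets of U(3,12) are all subsets of size <= 3.
Count = C(12,0) + C(12,1) + C(12,2) + C(12,3)
     = 1 + 12 + 66 + 220
     = 299.

299


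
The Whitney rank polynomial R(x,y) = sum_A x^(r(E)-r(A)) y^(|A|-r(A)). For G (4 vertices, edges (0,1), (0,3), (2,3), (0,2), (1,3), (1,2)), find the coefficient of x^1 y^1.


R(x,y) = sum over A in 2^E of x^(r(E)-r(A)) * y^(|A|-r(A)).
G has 4 vertices, 6 edges. r(E) = 3.
Enumerate all 2^6 = 64 subsets.
Count subsets with r(E)-r(A)=1 and |A|-r(A)=1: 4.

4


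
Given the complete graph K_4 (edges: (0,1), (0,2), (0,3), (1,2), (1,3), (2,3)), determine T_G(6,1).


T(K_4; x,y) = x^3 + 3x^2 + 4xy + 2x + y^3 + 3y^2 + 2y.
Substituting x=6, y=1:
= 216 + 108 + 24 + 12 + 1 + 3 + 2
= 366.

366


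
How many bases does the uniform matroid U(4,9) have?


Bases of U(4,9) are all 4-element subsets of the 9-element ground set.
Number of bases = C(9,4).
C(9,4) = (9 * 8 * 7 * 6) / (1 * 2 * 3 * 4) = 126.

126


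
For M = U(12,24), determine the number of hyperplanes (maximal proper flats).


Hyperplanes of U(12,24) are flats of rank 11.
In a uniform matroid, these are exactly the (11)-element subsets.
Count = (24 choose 11) = 2496144.

2496144


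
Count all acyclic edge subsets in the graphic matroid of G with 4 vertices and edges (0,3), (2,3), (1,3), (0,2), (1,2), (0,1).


An independent set in a graphic matroid is an acyclic edge subset.
G has 4 vertices and 6 edges.
Enumerate all 2^6 = 64 subsets, checking for acyclicity.
Total independent sets = 38.

38


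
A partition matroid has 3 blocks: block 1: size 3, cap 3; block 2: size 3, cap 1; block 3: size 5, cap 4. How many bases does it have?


A basis picks exactly ci elements from block i.
Number of bases = product of C(|Si|, ci).
= C(3,3) * C(3,1) * C(5,4)
= 1 * 3 * 5
= 15.

15


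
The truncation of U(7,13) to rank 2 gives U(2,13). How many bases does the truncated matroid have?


Truncating U(7,13) to rank 2 gives U(2,13).
Bases of U(2,13) are all 2-element subsets of 13 elements.
Number of bases = C(13,2) = 13! / (2! * 11!) = 78.

78


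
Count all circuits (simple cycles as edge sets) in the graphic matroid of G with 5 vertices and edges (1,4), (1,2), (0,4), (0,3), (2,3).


A circuit in a graphic matroid = edge set of a simple cycle.
G has 5 vertices and 5 edges.
Enumerating all minimal edge subsets forming cycles...
Total circuits found: 1.

1


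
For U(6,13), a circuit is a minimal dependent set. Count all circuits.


In U(6,13), circuits are the (7)-element subsets.
Any set of 7 elements is dependent, and removing any one element gives
an independent set of size 6, so it is a minimal dependent set.
Number of circuits = (13 choose 7) = 1716.

1716


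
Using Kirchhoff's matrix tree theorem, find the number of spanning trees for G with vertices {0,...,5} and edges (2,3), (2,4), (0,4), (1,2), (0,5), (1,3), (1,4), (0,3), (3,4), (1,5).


By Kirchhoff's matrix tree theorem, the number of spanning trees equals
the determinant of any cofactor of the Laplacian matrix L.
G has 6 vertices and 10 edges.
Computing the (5 x 5) cofactor determinant gives 115.

115


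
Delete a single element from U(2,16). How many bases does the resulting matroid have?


Deleting e from U(2,16) gives U(2,15) since n > r.
Bases of U(2,15) = (15 choose 2) = 105.

105


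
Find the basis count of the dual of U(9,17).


The dual of U(r,n) is U(n-r, n) = U(8,17).
Bases of U(8,17) are all (8)-element subsets.
|B(M*)| = C(17,8) = 24310.

24310


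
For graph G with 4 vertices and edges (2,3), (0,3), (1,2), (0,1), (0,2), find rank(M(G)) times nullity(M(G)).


r(M) = |V| - c = 4 - 1 = 3.
nullity = |E| - r(M) = 5 - 3 = 2.
Product = 3 * 2 = 6.

6


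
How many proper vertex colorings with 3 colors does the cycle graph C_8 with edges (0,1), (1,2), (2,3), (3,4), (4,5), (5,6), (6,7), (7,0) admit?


P(C_8, k) = (k-1)^8 + (-1)^8*(k-1).
P(3) = (2)^8 + 2
= 256 + 2 = 258.

258


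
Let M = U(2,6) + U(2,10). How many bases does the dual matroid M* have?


(M1+M2)* = M1* + M2*.
M1* = U(4,6), bases: C(6,4) = 15.
M2* = U(8,10), bases: C(10,8) = 45.
|B(M*)| = 15 * 45 = 675.

675


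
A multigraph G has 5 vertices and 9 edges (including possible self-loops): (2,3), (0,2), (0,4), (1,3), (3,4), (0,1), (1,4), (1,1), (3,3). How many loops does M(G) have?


In a graphic matroid, a loop is a self-loop edge (u,u) with rank 0.
Examining all 9 edges for self-loops...
Self-loops found: (1,1), (3,3)
Number of loops = 2.

2


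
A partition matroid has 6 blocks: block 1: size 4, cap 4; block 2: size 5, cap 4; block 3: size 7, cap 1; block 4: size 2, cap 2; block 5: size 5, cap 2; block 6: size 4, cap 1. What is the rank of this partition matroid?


Rank of a partition matroid = sum of min(|Si|, ci) for each block.
= min(4,4) + min(5,4) + min(7,1) + min(2,2) + min(5,2) + min(4,1)
= 4 + 4 + 1 + 2 + 2 + 1
= 14.

14


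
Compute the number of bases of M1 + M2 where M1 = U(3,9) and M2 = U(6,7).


Bases of a direct sum M1 + M2: |B| = |B(M1)| * |B(M2)|.
|B(U(3,9))| = C(9,3) = 84.
|B(U(6,7))| = C(7,6) = 7.
Total bases = 84 * 7 = 588.

588


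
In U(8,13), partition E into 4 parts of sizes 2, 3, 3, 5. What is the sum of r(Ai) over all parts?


r(Ai) = min(|Ai|, 8) for each part.
Sum = min(2,8) + min(3,8) + min(3,8) + min(5,8)
    = 2 + 3 + 3 + 5
    = 13.

13


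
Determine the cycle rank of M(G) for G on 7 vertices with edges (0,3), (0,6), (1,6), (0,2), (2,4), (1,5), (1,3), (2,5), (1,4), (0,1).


Cycle rank (nullity) = |E| - r(M) = |E| - (|V| - c).
|E| = 10, |V| = 7, c = 1.
Nullity = 10 - (7 - 1) = 10 - 6 = 4.

4


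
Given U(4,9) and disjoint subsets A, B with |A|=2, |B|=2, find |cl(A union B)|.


|A union B| = 2 + 2 = 4 (disjoint).
In U(4,9), cl(S) = S if |S| < 4, else cl(S) = E.
Since 4 >= 4, cl(A union B) = E.
|cl(A union B)| = 9.

9


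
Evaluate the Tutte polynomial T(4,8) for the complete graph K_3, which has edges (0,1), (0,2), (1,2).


T(K_3; x,y) = x^2 + x + y.
T(4,8) = 16 + 4 + 8 = 28.

28


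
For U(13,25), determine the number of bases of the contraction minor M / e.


Contracting e from U(13,25) gives U(12,24).
Bases of U(12,24) = (24 choose 12) = 2704156.

2704156


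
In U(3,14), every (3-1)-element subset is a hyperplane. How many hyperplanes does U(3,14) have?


Hyperplanes of U(3,14) are flats of rank 2.
In a uniform matroid, these are exactly the (2)-element subsets.
Count = C(14,2) = 14! / (2! * 12!) = 91.

91


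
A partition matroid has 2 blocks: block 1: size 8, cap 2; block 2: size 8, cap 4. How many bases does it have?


A basis picks exactly ci elements from block i.
Number of bases = product of C(|Si|, ci).
= C(8,2) * C(8,4)
= 28 * 70
= 1960.

1960


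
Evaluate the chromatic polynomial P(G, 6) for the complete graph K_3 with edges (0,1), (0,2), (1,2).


P(K_3, k) = k(k-1)(k-2)...(k-2).
P(6) = (6) * (5) * (4) = 120.

120


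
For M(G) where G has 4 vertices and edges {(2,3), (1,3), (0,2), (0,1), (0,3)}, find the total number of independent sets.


An independent set in a graphic matroid is an acyclic edge subset.
G has 4 vertices and 5 edges.
Enumerate all 2^5 = 32 subsets, checking for acyclicity.
Total independent sets = 24.

24


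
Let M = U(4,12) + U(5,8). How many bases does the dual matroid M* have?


(M1+M2)* = M1* + M2*.
M1* = U(8,12), bases: C(12,8) = 495.
M2* = U(3,8), bases: C(8,3) = 56.
|B(M*)| = 495 * 56 = 27720.

27720


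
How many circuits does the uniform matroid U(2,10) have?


In U(2,10), circuits are the (3)-element subsets.
Any set of 3 elements is dependent, and removing any one element gives
an independent set of size 2, so it is a minimal dependent set.
Number of circuits = C(10,3) = (10 * 9 * 8) / (1 * 2 * 3) = 120.

120


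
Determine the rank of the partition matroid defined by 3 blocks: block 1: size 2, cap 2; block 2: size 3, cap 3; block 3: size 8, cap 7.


Rank of a partition matroid = sum of min(|Si|, ci) for each block.
= min(2,2) + min(3,3) + min(8,7)
= 2 + 3 + 7
= 12.

12


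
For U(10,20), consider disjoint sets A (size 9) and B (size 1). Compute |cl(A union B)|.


|A union B| = 9 + 1 = 10 (disjoint).
In U(10,20), cl(S) = S if |S| < 10, else cl(S) = E.
Since 10 >= 10, cl(A union B) = E.
|cl(A union B)| = 20.

20


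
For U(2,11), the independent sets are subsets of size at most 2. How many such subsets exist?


Independent sets of U(2,11) are all subsets of size <= 2.
Count = C(11,0) + C(11,1) + C(11,2)
     = 1 + 11 + 55
     = 67.

67


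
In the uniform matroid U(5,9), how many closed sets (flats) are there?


Flats of U(5,9): every subset of size < 5 is a flat, plus E itself.
Count = C(9,0) + C(9,1) + C(9,2) + C(9,3) + C(9,4) + 1
     = 1 + 9 + 36 + 84 + 126 + 1
     = 257.

257


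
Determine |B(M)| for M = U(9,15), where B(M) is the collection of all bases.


Bases of U(9,15) are all 9-element subsets of the 15-element ground set.
Number of bases = C(15,9).
C(15,9) = 5005.

5005


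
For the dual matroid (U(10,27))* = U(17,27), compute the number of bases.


The dual of U(r,n) is U(n-r, n) = U(17,27).
Bases of U(17,27) are all (17)-element subsets.
|B(M*)| = C(27,17) = 8436285.

8436285


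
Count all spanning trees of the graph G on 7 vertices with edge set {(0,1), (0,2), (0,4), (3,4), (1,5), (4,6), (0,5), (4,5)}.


By Kirchhoff's matrix tree theorem, the number of spanning trees equals
the determinant of any cofactor of the Laplacian matrix L.
G has 7 vertices and 8 edges.
Computing the (6 x 6) cofactor determinant gives 8.

8


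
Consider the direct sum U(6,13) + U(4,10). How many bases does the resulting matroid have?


Bases of a direct sum M1 + M2: |B| = |B(M1)| * |B(M2)|.
|B(U(6,13))| = C(13,6) = 1716.
|B(U(4,10))| = C(10,4) = 210.
Total bases = 1716 * 210 = 360360.

360360
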